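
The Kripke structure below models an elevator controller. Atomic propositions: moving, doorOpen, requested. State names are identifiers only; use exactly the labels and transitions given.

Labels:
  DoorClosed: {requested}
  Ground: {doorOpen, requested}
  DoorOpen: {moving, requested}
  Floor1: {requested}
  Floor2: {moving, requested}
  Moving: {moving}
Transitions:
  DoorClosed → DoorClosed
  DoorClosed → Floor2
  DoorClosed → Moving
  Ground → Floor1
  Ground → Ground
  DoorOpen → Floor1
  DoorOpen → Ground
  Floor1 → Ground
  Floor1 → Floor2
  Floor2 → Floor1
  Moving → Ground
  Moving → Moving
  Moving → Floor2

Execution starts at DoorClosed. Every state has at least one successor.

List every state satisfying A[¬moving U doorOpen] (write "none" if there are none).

States satisfying ¬moving: {DoorClosed, Ground, Floor1}.
States satisfying doorOpen: {Ground}.
States satisfying A[¬moving U doorOpen]: {Ground}.

{Ground}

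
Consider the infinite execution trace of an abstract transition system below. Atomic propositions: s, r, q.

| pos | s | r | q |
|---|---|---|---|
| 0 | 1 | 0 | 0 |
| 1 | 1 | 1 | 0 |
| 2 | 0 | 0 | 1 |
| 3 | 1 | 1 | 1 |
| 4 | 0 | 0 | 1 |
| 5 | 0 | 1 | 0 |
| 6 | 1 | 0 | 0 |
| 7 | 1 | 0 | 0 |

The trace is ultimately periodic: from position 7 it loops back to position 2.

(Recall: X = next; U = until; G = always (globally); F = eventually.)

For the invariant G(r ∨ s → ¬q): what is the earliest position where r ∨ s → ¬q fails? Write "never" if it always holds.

3

Check r ∨ s → ¬q at each position in order: 0 ✓, 1 ✓, 2 ✓.
At position 3 the labels are {q, r, s}, so r ∨ s → ¬q is false there. This is the first violation.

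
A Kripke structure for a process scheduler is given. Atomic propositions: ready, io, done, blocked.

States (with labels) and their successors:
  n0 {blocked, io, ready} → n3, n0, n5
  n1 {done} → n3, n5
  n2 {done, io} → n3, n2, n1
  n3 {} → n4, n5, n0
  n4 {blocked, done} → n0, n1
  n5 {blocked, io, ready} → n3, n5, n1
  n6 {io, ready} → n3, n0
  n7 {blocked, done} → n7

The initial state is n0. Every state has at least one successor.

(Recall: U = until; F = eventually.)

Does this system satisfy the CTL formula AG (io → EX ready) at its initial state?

Yes

States satisfying io → EX ready: {n0, n1, n3, n4, n5, n6, n7}.
States satisfying AG (io → EX ready): {n0, n1, n3, n4, n5, n6, n7}.
Every state reachable from n0 satisfies io → EX ready.
n0 ∈ Sat(AG (io → EX ready)).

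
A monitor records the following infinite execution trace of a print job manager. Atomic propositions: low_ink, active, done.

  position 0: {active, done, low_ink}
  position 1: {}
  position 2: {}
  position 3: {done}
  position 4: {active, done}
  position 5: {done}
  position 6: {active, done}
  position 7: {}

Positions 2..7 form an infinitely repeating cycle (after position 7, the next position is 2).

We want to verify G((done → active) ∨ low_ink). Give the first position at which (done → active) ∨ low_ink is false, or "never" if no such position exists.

Check (done → active) ∨ low_ink at each position in order: 0 ✓, 1 ✓, 2 ✓.
At position 3 the labels are {done}, so (done → active) ∨ low_ink is false there. This is the first violation.

3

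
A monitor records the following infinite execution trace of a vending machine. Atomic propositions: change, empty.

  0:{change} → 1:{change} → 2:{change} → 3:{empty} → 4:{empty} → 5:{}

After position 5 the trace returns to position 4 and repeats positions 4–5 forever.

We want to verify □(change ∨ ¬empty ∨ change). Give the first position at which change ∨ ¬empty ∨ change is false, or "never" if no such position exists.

Check change ∨ ¬empty ∨ change at each position in order: 0 ✓, 1 ✓, 2 ✓.
At position 3 the labels are {empty}, so change ∨ ¬empty ∨ change is false there. This is the first violation.

3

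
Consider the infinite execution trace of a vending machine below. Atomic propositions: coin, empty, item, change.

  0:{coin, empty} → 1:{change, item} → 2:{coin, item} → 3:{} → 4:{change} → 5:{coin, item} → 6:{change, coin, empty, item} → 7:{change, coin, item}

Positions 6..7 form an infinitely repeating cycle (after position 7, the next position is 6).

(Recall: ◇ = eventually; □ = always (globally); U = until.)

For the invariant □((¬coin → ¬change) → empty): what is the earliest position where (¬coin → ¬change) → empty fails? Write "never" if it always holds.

2

Check (¬coin → ¬change) → empty at each position in order: 0 ✓, 1 ✓.
At position 2 the labels are {coin, item}, so (¬coin → ¬change) → empty is false there. This is the first violation.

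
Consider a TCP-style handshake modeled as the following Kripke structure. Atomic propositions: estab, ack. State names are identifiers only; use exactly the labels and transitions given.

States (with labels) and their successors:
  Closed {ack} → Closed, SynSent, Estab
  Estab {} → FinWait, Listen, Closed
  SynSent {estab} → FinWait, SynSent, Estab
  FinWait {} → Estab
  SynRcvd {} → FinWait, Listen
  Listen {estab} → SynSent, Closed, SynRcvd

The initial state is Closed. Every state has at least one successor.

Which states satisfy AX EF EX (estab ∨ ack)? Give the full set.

{Closed, Estab, SynSent, FinWait, SynRcvd, Listen}

States satisfying EF EX (estab ∨ ack): {Closed, Estab, SynSent, FinWait, SynRcvd, Listen}.
States satisfying AX EF EX (estab ∨ ack): {Closed, Estab, SynSent, FinWait, SynRcvd, Listen}.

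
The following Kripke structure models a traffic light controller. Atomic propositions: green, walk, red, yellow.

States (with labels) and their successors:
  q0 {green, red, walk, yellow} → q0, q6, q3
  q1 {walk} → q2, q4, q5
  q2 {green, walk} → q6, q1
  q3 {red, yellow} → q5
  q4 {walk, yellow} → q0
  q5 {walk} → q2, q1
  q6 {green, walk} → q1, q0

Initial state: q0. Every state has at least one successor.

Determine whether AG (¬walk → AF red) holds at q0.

Satisfied

States satisfying ¬walk → AF red: {q0, q1, q2, q3, q4, q5, q6}.
States satisfying AG (¬walk → AF red): {q0, q1, q2, q3, q4, q5, q6}.
Every state reachable from q0 satisfies ¬walk → AF red.
q0 ∈ Sat(AG (¬walk → AF red)).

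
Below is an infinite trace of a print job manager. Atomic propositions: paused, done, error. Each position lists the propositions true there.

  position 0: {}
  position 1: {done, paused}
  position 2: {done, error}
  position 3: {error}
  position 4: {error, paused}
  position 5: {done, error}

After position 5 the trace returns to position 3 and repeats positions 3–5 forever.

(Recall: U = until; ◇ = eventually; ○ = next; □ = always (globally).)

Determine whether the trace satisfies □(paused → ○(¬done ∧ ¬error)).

Violated

paused → ○(¬done ∧ ¬error) must hold at every position from 0 onward. It fails at position 1, so □(paused → ○(¬done ∧ ¬error)) is false.
Positions where paused holds: 1, 4.
Check ○(¬done ∧ ¬error) at each: 1→fails, 4→fails.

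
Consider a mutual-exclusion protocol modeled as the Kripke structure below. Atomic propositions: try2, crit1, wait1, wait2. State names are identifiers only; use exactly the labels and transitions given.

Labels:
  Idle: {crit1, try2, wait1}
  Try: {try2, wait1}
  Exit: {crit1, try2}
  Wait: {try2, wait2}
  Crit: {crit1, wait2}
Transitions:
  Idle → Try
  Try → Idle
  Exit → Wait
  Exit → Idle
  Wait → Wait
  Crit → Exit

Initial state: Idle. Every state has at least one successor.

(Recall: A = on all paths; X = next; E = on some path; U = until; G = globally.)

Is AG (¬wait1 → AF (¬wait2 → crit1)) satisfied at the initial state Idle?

States satisfying ¬wait1 → AF (¬wait2 → crit1): {Idle, Try, Exit, Wait, Crit}.
States satisfying AG (¬wait1 → AF (¬wait2 → crit1)): {Idle, Try, Exit, Wait, Crit}.
Every state reachable from Idle satisfies ¬wait1 → AF (¬wait2 → crit1).
Idle ∈ Sat(AG (¬wait1 → AF (¬wait2 → crit1))).

Yes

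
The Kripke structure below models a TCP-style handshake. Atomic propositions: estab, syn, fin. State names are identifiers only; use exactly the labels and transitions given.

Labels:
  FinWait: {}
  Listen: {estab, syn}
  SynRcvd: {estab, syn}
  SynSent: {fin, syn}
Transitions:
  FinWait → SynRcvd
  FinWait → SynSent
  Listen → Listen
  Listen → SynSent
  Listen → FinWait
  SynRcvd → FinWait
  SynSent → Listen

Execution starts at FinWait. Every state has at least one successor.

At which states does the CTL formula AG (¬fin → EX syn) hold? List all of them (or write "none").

States satisfying ¬fin → EX syn: {FinWait, Listen, SynSent}.
States satisfying AG (¬fin → EX syn): ∅.

none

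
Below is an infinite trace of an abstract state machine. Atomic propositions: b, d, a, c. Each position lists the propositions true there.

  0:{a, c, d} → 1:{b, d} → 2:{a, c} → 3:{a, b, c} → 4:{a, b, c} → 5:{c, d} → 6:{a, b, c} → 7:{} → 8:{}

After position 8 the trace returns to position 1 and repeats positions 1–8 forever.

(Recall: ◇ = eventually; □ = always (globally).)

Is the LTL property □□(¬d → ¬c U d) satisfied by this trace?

□(¬d → ¬c U d) must hold at every position from 0 onward. It fails at position 0, so □□(¬d → ¬c U d) is false.

Violated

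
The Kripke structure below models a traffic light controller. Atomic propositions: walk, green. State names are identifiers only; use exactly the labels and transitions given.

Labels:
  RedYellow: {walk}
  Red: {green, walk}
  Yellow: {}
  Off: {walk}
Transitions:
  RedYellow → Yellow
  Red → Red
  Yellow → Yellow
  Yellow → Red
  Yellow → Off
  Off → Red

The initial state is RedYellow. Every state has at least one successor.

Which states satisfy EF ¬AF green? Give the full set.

{RedYellow, Yellow}

States satisfying ¬AF green: {RedYellow, Yellow}.
States satisfying EF ¬AF green: {RedYellow, Yellow}.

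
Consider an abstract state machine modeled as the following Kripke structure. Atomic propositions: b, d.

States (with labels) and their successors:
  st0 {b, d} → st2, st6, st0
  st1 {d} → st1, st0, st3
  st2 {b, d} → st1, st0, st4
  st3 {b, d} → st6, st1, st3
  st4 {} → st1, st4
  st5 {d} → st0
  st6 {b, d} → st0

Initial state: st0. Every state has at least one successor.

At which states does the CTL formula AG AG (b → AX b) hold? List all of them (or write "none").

none

States satisfying AG (b → AX b): ∅.
States satisfying AG AG (b → AX b): ∅.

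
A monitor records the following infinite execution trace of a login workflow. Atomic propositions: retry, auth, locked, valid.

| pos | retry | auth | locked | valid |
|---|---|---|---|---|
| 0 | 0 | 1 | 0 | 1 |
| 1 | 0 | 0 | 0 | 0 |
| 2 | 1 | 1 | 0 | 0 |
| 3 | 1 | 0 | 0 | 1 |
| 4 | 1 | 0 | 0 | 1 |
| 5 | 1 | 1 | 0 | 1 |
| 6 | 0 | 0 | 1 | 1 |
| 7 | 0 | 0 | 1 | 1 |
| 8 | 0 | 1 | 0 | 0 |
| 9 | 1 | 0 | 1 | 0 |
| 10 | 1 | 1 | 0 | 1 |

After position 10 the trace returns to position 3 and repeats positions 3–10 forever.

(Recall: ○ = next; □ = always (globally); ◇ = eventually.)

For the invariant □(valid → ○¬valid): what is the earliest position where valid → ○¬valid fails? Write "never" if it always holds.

Check valid → ○¬valid at each position in order: 0 ✓, 1 ✓, 2 ✓.
At position 3 the labels are {retry, valid} and the next position 4 has {retry, valid}, so valid → ○¬valid is false there. This is the first violation.

3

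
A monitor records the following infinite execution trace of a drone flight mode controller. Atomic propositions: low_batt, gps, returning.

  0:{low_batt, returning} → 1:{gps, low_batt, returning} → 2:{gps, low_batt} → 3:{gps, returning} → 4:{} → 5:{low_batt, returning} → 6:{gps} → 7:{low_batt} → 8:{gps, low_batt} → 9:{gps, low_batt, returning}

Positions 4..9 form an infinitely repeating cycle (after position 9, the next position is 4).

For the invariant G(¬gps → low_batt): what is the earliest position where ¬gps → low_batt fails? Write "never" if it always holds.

4

Check ¬gps → low_batt at each position in order: 0 ✓, 1 ✓, 2 ✓, 3 ✓.
At position 4 the labels are {}, so ¬gps → low_batt is false there. This is the first violation.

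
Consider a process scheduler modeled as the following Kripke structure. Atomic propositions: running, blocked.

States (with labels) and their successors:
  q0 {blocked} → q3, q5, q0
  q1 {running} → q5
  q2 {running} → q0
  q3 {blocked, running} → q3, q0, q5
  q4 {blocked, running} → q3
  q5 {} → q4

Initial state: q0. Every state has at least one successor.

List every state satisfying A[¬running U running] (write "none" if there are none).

{q1, q2, q3, q4, q5}

States satisfying ¬running: {q0, q5}.
States satisfying running: {q1, q2, q3, q4}.
States satisfying A[¬running U running]: {q1, q2, q3, q4, q5}.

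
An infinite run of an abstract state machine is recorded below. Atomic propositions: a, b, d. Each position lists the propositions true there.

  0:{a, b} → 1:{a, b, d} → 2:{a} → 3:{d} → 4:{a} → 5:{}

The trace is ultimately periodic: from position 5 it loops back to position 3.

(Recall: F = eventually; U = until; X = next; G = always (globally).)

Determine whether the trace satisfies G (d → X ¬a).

d → X ¬a must hold at every position from 0 onward. It fails at position 1, so G (d → X ¬a) is false.
Positions where d holds: 1, 3.
Check X ¬a at each: 1→fails, 3→fails.

Does not hold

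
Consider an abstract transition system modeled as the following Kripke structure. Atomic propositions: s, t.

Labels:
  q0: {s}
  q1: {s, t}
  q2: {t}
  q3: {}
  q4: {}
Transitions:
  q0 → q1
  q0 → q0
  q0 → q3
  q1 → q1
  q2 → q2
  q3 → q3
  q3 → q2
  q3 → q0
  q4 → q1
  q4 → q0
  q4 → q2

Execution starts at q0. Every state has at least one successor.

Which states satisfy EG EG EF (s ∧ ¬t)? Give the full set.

{q0, q3, q4}

States satisfying EG EF (s ∧ ¬t): {q0, q3, q4}.
States satisfying EG EG EF (s ∧ ¬t): {q0, q3, q4}.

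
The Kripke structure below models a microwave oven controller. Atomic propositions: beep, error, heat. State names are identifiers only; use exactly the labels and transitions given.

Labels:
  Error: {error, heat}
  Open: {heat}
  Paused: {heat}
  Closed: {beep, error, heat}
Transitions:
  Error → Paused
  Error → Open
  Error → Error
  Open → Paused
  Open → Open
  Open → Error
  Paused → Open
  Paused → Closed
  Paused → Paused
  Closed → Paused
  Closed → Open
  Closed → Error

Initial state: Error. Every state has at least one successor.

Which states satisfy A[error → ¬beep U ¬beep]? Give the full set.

States satisfying error → ¬beep: {Error, Open, Paused}.
States satisfying ¬beep: {Error, Open, Paused}.
States satisfying A[error → ¬beep U ¬beep]: {Error, Open, Paused}.

{Error, Open, Paused}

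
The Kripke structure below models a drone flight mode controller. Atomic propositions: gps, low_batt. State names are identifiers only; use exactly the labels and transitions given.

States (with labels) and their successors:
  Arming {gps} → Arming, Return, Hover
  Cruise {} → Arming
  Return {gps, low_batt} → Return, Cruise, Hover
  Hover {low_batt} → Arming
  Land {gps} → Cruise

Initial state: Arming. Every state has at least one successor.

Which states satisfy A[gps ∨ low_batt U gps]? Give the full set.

States satisfying gps ∨ low_batt: {Arming, Return, Hover, Land}.
States satisfying gps: {Arming, Return, Land}.
States satisfying A[gps ∨ low_batt U gps]: {Arming, Return, Hover, Land}.

{Arming, Return, Hover, Land}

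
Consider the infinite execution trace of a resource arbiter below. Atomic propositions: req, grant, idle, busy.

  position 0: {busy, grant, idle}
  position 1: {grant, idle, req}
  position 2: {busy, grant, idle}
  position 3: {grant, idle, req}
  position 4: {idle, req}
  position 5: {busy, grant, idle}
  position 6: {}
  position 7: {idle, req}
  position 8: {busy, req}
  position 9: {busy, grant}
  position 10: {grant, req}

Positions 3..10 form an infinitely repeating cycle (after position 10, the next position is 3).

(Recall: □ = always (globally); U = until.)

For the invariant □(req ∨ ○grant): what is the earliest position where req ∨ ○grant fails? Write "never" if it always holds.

Check req ∨ ○grant at each position in order: 0 ✓, 1 ✓, 2 ✓, 3 ✓, 4 ✓.
At position 5 the labels are {busy, grant, idle} and the next position 6 has {}, so req ∨ ○grant is false there. This is the first violation.

5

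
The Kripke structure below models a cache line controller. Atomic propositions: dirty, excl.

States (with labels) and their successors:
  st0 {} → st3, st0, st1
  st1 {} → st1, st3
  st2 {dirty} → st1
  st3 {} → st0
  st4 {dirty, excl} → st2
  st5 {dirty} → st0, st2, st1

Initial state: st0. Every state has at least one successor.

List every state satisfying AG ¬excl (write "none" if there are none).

{st0, st1, st2, st3, st5}

States satisfying ¬excl: {st0, st1, st2, st3, st5}.
States satisfying AG ¬excl: {st0, st1, st2, st3, st5}.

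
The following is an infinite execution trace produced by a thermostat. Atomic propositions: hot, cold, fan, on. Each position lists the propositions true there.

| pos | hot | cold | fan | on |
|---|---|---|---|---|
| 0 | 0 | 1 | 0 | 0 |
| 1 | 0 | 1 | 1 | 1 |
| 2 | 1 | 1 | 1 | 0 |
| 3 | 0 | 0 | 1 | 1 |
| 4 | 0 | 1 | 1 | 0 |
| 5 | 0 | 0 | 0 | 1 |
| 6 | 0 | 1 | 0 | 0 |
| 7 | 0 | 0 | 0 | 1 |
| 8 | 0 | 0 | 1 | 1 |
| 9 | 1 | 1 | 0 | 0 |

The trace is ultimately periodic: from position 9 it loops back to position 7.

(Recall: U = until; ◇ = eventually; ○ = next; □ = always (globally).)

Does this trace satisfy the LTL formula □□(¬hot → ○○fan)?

□(¬hot → ○○fan) must hold at every position from 0 onward. It fails at position 0, so □□(¬hot → ○○fan) is false.

Does not hold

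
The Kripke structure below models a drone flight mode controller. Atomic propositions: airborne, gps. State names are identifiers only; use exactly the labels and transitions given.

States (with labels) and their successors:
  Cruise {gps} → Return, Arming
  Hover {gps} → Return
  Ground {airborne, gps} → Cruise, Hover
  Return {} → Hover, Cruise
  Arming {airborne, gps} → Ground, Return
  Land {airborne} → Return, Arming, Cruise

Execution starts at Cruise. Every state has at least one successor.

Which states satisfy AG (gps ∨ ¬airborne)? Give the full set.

{Cruise, Hover, Ground, Return, Arming}

States satisfying gps ∨ ¬airborne: {Cruise, Hover, Ground, Return, Arming}.
States satisfying AG (gps ∨ ¬airborne): {Cruise, Hover, Ground, Return, Arming}.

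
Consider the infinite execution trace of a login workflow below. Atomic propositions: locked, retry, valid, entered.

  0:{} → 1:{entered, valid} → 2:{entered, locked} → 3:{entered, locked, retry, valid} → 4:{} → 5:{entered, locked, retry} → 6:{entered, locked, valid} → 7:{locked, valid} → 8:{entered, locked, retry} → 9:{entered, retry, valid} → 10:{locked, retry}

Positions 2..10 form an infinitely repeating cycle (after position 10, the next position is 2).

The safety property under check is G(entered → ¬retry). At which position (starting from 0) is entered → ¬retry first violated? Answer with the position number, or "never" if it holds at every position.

Check entered → ¬retry at each position in order: 0 ✓, 1 ✓, 2 ✓.
At position 3 the labels are {entered, locked, retry, valid}, so entered → ¬retry is false there. This is the first violation.

3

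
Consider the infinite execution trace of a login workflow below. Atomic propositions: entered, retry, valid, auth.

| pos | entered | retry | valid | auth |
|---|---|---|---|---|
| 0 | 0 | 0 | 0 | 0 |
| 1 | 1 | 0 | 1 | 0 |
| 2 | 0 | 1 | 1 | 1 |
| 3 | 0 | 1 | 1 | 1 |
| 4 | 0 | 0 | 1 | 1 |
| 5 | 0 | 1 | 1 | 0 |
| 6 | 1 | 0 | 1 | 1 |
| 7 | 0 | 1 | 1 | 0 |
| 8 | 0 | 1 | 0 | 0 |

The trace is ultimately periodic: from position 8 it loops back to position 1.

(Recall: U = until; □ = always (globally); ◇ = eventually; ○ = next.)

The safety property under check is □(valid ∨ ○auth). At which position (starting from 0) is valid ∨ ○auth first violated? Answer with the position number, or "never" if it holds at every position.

At position 0 the labels are {} and the next position 1 has {entered, valid}, so valid ∨ ○auth is false there. This is the first violation.

0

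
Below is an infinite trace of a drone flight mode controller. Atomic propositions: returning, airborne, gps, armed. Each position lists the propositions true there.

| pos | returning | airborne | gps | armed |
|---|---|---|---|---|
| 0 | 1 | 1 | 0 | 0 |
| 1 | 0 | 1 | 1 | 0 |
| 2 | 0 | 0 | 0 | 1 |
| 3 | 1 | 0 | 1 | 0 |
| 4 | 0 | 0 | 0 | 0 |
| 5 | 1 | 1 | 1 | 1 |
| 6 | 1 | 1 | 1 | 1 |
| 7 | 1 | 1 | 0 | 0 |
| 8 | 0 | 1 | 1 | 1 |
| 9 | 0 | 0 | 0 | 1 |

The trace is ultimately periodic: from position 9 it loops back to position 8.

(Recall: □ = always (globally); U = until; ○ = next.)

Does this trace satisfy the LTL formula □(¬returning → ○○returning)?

¬returning → ○○returning must hold at every position from 0 onward. It fails at position 2, so □(¬returning → ○○returning) is false.
Positions where ¬returning holds: 1, 2, 4, 8, 9.
Check ○○returning at each: 1→ok, 2→fails, 4→ok, 8→fails, 9→fails.

Does not hold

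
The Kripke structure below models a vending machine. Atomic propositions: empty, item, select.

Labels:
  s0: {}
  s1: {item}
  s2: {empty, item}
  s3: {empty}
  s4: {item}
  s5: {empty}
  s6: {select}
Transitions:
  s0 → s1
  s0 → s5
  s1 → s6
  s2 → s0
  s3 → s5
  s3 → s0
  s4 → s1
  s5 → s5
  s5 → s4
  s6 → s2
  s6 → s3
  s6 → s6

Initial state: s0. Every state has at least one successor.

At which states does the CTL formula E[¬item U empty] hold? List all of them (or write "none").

States satisfying ¬item: {s0, s3, s5, s6}.
States satisfying empty: {s2, s3, s5}.
States satisfying E[¬item U empty]: {s0, s2, s3, s5, s6}.

{s0, s2, s3, s5, s6}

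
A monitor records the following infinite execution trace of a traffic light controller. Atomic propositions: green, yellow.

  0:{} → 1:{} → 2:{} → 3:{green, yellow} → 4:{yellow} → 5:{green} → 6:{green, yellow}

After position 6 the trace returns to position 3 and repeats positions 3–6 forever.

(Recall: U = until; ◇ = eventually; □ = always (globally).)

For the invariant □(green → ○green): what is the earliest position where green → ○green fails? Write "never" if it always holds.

3

Check green → ○green at each position in order: 0 ✓, 1 ✓, 2 ✓.
At position 3 the labels are {green, yellow} and the next position 4 has {yellow}, so green → ○green is false there. This is the first violation.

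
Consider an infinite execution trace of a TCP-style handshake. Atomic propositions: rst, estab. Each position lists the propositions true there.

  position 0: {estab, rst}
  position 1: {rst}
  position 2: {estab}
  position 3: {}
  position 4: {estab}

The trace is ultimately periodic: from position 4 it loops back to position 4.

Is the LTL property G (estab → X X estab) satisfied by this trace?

Satisfied

estab → X X estab holds at every position 0..4, and those are all positions ever visited, so G (estab → X X estab) holds.
Positions where estab holds: 0, 2, 4.
Check X X estab at each: 0→ok, 2→ok, 4→ok.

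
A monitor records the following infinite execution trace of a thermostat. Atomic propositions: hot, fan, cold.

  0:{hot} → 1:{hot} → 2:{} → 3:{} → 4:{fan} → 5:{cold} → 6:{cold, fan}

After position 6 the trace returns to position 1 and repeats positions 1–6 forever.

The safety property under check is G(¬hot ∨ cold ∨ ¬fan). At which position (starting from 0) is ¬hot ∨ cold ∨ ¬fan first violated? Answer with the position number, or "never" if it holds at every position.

never

¬hot ∨ cold ∨ ¬fan holds at every position 0..6, and those are all the positions the trace ever visits, so the invariant G(¬hot ∨ cold ∨ ¬fan) is never violated.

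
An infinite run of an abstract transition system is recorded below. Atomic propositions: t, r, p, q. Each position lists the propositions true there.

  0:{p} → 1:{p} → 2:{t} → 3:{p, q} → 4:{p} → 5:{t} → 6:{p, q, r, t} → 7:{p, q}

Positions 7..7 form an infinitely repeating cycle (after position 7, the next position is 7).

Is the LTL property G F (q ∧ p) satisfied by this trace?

Satisfied

F (q ∧ p) holds at every position 0..7, and those are all positions ever visited, so G F (q ∧ p) holds.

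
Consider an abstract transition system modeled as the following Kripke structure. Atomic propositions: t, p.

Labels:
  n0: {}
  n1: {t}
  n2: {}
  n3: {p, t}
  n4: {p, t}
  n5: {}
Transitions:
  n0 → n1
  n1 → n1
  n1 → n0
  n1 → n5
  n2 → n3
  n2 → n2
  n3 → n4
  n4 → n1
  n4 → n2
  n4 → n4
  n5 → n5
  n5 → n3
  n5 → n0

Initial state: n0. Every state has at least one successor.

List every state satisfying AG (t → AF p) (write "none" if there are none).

States satisfying t → AF p: {n0, n2, n3, n4, n5}.
States satisfying AG (t → AF p): ∅.

none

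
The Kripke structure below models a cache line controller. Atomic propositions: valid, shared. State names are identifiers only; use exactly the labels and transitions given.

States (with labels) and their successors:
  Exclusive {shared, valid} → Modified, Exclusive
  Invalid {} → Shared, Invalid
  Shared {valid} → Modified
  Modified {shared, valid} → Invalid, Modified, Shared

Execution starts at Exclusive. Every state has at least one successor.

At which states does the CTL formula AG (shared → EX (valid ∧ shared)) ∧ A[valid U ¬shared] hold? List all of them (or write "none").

{Invalid, Shared}

States satisfying shared → EX (valid ∧ shared): {Exclusive, Invalid, Shared, Modified}.
States satisfying AG (shared → EX (valid ∧ shared)): {Exclusive, Invalid, Shared, Modified}.
States satisfying valid: {Exclusive, Shared, Modified}.
States satisfying ¬shared: {Invalid, Shared}.
States satisfying A[valid U ¬shared]: {Invalid, Shared}.
States satisfying AG (shared → EX (valid ∧ shared)) ∧ A[valid U ¬shared]: {Invalid, Shared}.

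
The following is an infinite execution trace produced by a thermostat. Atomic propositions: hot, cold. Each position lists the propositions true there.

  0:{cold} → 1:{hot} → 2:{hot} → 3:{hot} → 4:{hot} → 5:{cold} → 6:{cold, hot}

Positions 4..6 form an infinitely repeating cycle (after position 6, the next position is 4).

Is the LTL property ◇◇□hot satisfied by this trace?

◇□hot is false at every position 0..6, so it never becomes true and ◇◇□hot fails.

No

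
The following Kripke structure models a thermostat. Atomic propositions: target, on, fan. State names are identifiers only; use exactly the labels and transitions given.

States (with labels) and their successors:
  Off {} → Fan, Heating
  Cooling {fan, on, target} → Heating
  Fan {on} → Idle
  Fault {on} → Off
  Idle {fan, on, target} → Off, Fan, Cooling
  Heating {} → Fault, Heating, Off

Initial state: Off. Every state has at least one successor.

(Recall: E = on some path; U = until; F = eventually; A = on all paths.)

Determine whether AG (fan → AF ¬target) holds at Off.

States satisfying fan → AF ¬target: {Off, Cooling, Fan, Fault, Idle, Heating}.
States satisfying AG (fan → AF ¬target): {Off, Cooling, Fan, Fault, Idle, Heating}.
Every state reachable from Off satisfies fan → AF ¬target.
Off ∈ Sat(AG (fan → AF ¬target)).

Yes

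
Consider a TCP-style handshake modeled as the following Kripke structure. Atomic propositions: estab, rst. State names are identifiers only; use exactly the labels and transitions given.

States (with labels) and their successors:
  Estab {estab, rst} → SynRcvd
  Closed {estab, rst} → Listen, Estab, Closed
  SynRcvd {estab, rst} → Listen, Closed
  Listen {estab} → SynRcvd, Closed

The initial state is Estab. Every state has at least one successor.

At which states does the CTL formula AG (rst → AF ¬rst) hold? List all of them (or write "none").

none

States satisfying rst → AF ¬rst: {Listen}.
States satisfying AG (rst → AF ¬rst): ∅.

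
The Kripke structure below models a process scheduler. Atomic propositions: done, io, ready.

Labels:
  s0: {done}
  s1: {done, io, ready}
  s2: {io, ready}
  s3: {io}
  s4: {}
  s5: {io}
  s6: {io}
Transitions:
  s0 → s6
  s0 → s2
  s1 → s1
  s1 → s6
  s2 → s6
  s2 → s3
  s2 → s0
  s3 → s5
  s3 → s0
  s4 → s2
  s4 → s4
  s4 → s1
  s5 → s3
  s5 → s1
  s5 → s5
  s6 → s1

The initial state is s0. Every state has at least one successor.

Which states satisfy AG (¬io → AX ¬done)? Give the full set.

States satisfying ¬io → AX ¬done: {s0, s1, s2, s3, s5, s6}.
States satisfying AG (¬io → AX ¬done): {s0, s1, s2, s3, s5, s6}.

{s0, s1, s2, s3, s5, s6}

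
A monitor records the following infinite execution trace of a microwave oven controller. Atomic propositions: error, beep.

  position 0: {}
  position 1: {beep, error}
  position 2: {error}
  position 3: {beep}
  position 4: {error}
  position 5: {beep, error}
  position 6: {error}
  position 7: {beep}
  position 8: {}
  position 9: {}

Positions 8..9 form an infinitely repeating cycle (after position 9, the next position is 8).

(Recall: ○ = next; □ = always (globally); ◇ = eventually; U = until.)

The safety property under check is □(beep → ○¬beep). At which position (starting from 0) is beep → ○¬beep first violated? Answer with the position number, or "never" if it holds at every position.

never

beep → ○¬beep holds at every position 0..9, and those are all the positions the trace ever visits, so the invariant □(beep → ○¬beep) is never violated.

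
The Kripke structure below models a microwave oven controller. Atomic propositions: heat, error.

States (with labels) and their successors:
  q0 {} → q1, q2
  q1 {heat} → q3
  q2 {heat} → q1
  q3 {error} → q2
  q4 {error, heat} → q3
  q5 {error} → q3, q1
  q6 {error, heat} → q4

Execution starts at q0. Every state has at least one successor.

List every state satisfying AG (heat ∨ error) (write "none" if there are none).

{q1, q2, q3, q4, q5, q6}

States satisfying heat ∨ error: {q1, q2, q3, q4, q5, q6}.
States satisfying AG (heat ∨ error): {q1, q2, q3, q4, q5, q6}.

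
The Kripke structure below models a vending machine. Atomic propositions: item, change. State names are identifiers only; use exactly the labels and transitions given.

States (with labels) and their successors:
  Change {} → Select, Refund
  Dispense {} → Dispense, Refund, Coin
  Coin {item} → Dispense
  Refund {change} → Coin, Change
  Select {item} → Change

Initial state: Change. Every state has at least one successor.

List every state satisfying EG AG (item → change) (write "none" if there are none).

none

States satisfying AG (item → change): ∅.
States satisfying EG AG (item → change): ∅.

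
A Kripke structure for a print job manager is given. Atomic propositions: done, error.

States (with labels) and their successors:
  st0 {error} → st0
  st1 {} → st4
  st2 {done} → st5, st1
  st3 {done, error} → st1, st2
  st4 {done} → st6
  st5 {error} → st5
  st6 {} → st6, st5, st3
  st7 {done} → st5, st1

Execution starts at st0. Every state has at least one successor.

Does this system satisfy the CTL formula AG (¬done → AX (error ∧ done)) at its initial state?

States satisfying ¬done → AX (error ∧ done): {st2, st3, st4, st7}.
States satisfying AG (¬done → AX (error ∧ done)): ∅.
st0 is reachable from st0 and violates ¬done → AX (error ∧ done), so AG fails at st0.
st0 ∉ Sat(AG (¬done → AX (error ∧ done))).

No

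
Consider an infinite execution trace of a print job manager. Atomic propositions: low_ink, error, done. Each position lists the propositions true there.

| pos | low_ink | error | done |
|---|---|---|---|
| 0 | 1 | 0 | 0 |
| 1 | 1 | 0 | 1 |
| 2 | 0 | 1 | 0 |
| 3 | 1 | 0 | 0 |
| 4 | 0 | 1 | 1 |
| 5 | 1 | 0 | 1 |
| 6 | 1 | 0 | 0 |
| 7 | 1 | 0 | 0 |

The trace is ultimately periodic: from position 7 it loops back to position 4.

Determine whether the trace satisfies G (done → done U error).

Violated

done → done U error must hold at every position from 0 onward. It fails at position 5, so G (done → done U error) is false.
Positions where done holds: 1, 4, 5.
Check done U error at each: 1→ok, 4→ok, 5→fails.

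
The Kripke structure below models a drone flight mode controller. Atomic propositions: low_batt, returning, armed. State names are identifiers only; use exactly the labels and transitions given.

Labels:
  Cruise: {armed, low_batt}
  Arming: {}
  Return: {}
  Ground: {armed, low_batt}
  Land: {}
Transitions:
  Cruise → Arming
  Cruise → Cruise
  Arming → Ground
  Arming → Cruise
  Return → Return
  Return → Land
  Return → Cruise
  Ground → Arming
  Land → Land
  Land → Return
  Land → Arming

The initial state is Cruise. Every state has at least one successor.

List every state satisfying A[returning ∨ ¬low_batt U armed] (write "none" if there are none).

States satisfying returning ∨ ¬low_batt: {Arming, Return, Land}.
States satisfying armed: {Cruise, Ground}.
States satisfying A[returning ∨ ¬low_batt U armed]: {Cruise, Arming, Ground}.

{Cruise, Arming, Ground}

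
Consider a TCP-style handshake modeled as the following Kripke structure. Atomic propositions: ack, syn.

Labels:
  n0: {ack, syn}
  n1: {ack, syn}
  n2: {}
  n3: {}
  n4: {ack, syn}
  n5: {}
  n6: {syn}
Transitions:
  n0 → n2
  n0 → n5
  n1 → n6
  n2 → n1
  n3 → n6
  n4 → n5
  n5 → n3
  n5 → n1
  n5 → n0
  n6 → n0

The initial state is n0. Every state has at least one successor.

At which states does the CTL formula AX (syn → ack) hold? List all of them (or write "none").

States satisfying syn → ack: {n0, n1, n2, n3, n4, n5}.
States satisfying AX (syn → ack): {n0, n2, n4, n5, n6}.

{n0, n2, n4, n5, n6}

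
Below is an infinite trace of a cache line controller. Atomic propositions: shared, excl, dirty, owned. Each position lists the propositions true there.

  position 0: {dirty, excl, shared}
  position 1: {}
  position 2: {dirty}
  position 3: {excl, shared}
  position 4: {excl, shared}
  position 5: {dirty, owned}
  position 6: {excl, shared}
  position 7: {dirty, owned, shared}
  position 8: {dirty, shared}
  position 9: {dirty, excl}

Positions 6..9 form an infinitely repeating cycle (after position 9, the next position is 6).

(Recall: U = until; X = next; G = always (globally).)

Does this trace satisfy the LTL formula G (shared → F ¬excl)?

shared → F ¬excl holds at every position 0..9, and those are all positions ever visited, so G (shared → F ¬excl) holds.
Positions where shared holds: 0, 3, 4, 6, 7, 8.
Check F ¬excl at each: 0→ok, 3→ok, 4→ok, 6→ok, 7→ok, 8→ok.

Yes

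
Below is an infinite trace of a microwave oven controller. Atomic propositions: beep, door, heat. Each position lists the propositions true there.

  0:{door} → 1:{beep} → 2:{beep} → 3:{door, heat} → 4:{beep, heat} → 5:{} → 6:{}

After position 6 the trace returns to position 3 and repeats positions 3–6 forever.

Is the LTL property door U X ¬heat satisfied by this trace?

Yes

Walking from position 0: X ¬heat first holds at position 0, and door holds at every earlier position along the way, so door U X ¬heat holds.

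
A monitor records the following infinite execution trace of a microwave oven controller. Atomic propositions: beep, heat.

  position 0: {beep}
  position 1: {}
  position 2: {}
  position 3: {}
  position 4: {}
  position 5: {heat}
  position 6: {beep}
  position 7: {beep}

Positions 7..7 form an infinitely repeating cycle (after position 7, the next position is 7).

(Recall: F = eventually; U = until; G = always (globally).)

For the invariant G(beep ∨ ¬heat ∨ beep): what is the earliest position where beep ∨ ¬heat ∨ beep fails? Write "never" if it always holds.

Check beep ∨ ¬heat ∨ beep at each position in order: 0 ✓, 1 ✓, 2 ✓, 3 ✓, 4 ✓.
At position 5 the labels are {heat}, so beep ∨ ¬heat ∨ beep is false there. This is the first violation.

5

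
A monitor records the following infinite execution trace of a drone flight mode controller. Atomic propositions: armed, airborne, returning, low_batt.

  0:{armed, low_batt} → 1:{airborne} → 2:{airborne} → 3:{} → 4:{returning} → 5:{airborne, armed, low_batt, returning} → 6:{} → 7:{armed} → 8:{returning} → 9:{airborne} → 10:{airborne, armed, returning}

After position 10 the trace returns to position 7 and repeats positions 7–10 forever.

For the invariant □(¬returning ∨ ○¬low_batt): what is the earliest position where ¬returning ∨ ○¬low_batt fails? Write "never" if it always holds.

4

Check ¬returning ∨ ○¬low_batt at each position in order: 0 ✓, 1 ✓, 2 ✓, 3 ✓.
At position 4 the labels are {returning} and the next position 5 has {airborne, armed, low_batt, returning}, so ¬returning ∨ ○¬low_batt is false there. This is the first violation.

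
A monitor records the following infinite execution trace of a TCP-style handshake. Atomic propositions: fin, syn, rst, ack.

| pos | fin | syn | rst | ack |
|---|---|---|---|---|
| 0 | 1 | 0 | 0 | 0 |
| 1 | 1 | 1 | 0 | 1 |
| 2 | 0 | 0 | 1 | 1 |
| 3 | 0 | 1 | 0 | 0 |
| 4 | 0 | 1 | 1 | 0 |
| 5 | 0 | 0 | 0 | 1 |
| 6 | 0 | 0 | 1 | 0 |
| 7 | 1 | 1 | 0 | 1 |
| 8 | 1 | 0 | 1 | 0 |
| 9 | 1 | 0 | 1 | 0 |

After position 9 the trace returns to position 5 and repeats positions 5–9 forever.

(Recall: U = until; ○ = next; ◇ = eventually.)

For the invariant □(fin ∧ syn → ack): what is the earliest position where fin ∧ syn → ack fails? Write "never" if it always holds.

fin ∧ syn → ack holds at every position 0..9, and those are all the positions the trace ever visits, so the invariant □(fin ∧ syn → ack) is never violated.

never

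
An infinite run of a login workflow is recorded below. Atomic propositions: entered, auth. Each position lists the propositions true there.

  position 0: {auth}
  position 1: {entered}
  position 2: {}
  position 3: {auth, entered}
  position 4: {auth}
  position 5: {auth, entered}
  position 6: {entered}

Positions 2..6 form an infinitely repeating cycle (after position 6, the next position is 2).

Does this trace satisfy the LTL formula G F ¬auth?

Yes

F ¬auth holds at every position 0..6, and those are all positions ever visited, so G F ¬auth holds.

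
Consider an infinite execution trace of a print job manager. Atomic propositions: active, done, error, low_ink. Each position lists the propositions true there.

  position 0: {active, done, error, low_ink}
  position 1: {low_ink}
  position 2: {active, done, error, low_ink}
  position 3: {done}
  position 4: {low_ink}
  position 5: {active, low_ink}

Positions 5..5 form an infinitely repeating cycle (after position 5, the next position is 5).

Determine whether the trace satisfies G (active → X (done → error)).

active → X (done → error) must hold at every position from 0 onward. It fails at position 2, so G (active → X (done → error)) is false.
Positions where active holds: 0, 2, 5.
Check X (done → error) at each: 0→ok, 2→fails, 5→ok.

No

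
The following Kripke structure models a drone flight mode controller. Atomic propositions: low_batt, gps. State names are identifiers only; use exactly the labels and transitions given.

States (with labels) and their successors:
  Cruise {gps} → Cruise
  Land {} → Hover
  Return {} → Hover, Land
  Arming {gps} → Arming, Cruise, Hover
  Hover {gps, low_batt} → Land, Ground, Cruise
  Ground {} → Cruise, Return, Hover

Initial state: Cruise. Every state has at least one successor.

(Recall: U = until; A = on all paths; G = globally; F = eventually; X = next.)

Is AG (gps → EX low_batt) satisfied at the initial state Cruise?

Does not hold

States satisfying gps → EX low_batt: {Land, Return, Arming, Ground}.
States satisfying AG (gps → EX low_batt): ∅.
Cruise is reachable from Cruise and violates gps → EX low_batt, so AG fails at Cruise.
Cruise ∉ Sat(AG (gps → EX low_batt)).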